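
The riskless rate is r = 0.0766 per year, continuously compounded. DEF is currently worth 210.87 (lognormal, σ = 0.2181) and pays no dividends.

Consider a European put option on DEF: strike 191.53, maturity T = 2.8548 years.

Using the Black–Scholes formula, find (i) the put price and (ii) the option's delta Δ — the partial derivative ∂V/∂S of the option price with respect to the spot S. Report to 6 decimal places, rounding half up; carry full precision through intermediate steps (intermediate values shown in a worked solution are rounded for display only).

σ√T = 0.2181·√2.8548 = 0.368505
d₁ = (ln(S/K) + (r+σ²/2)T) / (σ√T) = (ln(210.87/191.53) + (0.0766+0.2181²/2)·2.8548) / 0.368505 = (0.096197 + 0.286576) / 0.368505 = 1.038718
d₂ = d₁ − σ√T = 1.038718 − 0.368505 = 0.670213
e^{−rT} = 0.803581
N(−d₁) = 0.149468,  N(−d₂) = 0.251361
Put price V = K·e^{−rT}·N(−d₂) − S·N(−d₁) = 38.686907 − 31.518284 = 7.168623
Δ = −N(−d₁) = -0.149468

price = 7.168623
Δ = -0.149468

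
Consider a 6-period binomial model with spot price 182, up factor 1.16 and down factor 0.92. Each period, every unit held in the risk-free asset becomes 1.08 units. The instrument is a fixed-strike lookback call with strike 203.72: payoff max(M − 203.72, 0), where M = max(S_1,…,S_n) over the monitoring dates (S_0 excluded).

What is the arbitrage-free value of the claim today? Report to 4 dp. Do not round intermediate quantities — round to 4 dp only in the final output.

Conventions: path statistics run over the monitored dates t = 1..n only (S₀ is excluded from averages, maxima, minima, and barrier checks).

No-arbitrage gives p* = (R−d)/(u−d) = 0.6667: enumerate every path, weight its payoff by its p*-probability, and discount by R^6.
Enumerate all 2^6 = 64 price paths (U = up ×1.16, D = down ×0.92); each path with k up-moves has probability p*^k·(1−p*)^(6−k).
DDDDDD: M=167.4400, payoff=0.0000, prob=0.001372
UDDDDD: M=211.1200, payoff=7.4000, prob=0.002743
DUDDDD: M=194.2304, payoff=0.0000, prob=0.002743
UUDDDD: M=244.8992, payoff=41.1792, prob=0.005487
DDUDDD: M=178.6920, payoff=0.0000, prob=0.002743
UDUDDD: M=225.3073, payoff=21.5873, prob=0.005487
DUUDDD: M=225.3073, payoff=21.5873, prob=0.005487
UUUDDD: M=284.0831, payoff=80.3631, prob=0.010974
DDDUDD: M=167.4400, payoff=0.0000, prob=0.002743
UDDUDD: M=211.1200, payoff=7.4000, prob=0.005487
DUDUDD: M=207.2827, payoff=3.5627, prob=0.005487
UUDUDD: M=261.3564, payoff=57.6364, prob=0.010974
DDUUDD: M=207.2827, payoff=3.5627, prob=0.005487
UDUUDD: M=261.3564, payoff=57.6364, prob=0.010974
DUUUDD: M=261.3564, payoff=57.6364, prob=0.010974
UUUUDD: M=329.5364, payoff=125.8164, prob=0.021948
DDDDUD: M=167.4400, payoff=0.0000, prob=0.002743
UDDDUD: M=211.1200, payoff=7.4000, prob=0.005487
DUDDUD: M=194.2304, payoff=0.0000, prob=0.005487
UUDDUD: M=244.8992, payoff=41.1792, prob=0.010974
DDUDUD: M=190.7001, payoff=0.0000, prob=0.005487
UDUDUD: M=240.4479, payoff=36.7279, prob=0.010974
DUUDUD: M=240.4479, payoff=36.7279, prob=0.010974
UUUDUD: M=303.1735, payoff=99.4535, prob=0.021948
DDDUUD: M=190.7001, payoff=0.0000, prob=0.005487
UDDUUD: M=240.4479, payoff=36.7279, prob=0.010974
DUDUUD: M=240.4479, payoff=36.7279, prob=0.010974
UUDUUD: M=303.1735, payoff=99.4535, prob=0.021948
DDUUUD: M=240.4479, payoff=36.7279, prob=0.010974
UDUUUD: M=303.1735, payoff=99.4535, prob=0.021948
DUUUUD: M=303.1735, payoff=99.4535, prob=0.021948
UUUUUD: M=382.2622, payoff=178.5422, prob=0.043896
DDDDDU: M=167.4400, payoff=0.0000, prob=0.002743
UDDDDU: M=211.1200, payoff=7.4000, prob=0.005487
DUDDDU: M=194.2304, payoff=0.0000, prob=0.005487
UUDDDU: M=244.8992, payoff=41.1792, prob=0.010974
DDUDDU: M=178.6920, payoff=0.0000, prob=0.005487
UDUDDU: M=225.3073, payoff=21.5873, prob=0.010974
DUUDDU: M=225.3073, payoff=21.5873, prob=0.010974
UUUDDU: M=284.0831, payoff=80.3631, prob=0.021948
DDDUDU: M=175.4441, payoff=0.0000, prob=0.005487
UDDUDU: M=221.2121, payoff=17.4921, prob=0.010974
DUDUDU: M=221.2121, payoff=17.4921, prob=0.010974
UUDUDU: M=278.9196, payoff=75.1996, prob=0.021948
DDUUDU: M=221.2121, payoff=17.4921, prob=0.010974
UDUUDU: M=278.9196, payoff=75.1996, prob=0.021948
DUUUDU: M=278.9196, payoff=75.1996, prob=0.021948
UUUUDU: M=351.6812, payoff=147.9612, prob=0.043896
DDDDUU: M=175.4441, payoff=0.0000, prob=0.005487
UDDDUU: M=221.2121, payoff=17.4921, prob=0.010974
DUDDUU: M=221.2121, payoff=17.4921, prob=0.010974
UUDDUU: M=278.9196, payoff=75.1996, prob=0.021948
DDUDUU: M=221.2121, payoff=17.4921, prob=0.010974
UDUDUU: M=278.9196, payoff=75.1996, prob=0.021948
DUUDUU: M=278.9196, payoff=75.1996, prob=0.021948
UUUDUU: M=351.6812, payoff=147.9612, prob=0.043896
DDDUUU: M=221.2121, payoff=17.4921, prob=0.010974
UDDUUU: M=278.9196, payoff=75.1996, prob=0.021948
DUDUUU: M=278.9196, payoff=75.1996, prob=0.021948
UUDUUU: M=351.6812, payoff=147.9612, prob=0.043896
DDUUUU: M=278.9196, payoff=75.1996, prob=0.021948
UDUUUU: M=351.6812, payoff=147.9612, prob=0.043896
DUUUUU: M=351.6812, payoff=147.9612, prob=0.043896
UUUUUU: M=443.4241, payoff=239.7041, prob=0.087791
Price = Σ prob·payoff / R^6 = 97.626159 / 1.586874 = 61.5210

price = 61.5210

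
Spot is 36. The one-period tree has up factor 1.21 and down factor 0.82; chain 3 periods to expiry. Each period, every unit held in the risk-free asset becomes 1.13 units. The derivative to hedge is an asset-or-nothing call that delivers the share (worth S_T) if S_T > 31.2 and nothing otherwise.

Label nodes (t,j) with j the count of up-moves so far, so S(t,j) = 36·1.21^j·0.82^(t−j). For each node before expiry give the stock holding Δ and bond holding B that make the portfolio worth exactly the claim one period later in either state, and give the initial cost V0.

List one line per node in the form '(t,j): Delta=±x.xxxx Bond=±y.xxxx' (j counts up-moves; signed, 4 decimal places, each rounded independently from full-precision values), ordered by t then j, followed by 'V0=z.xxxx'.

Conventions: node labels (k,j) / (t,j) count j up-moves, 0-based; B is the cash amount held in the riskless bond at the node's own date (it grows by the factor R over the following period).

Since d<R<u, set p* = (R−d)/(u−d) = 0.7949; price each node as the discounted p*-expectation of its children.
Expiry values: V(3,0)=0.0000, V(3,1)=0.0000, V(3,2)=43.2202, V(3,3)=63.7762
  t=2,j=0: stock 24.2064 → up 29.2897 (V=0.0000), down 19.8492 (V=0.0000). Price 0.0000; hedge Δ=0.0000, bond B=0.0000.
  t=2,j=1: stock 35.7192 → up 43.2202 (V=43.2202), down 29.2897 (V=0.0000). Price 30.4023; hedge Δ=3.1026, bond B=-80.4189.
  t=2,j=2: stock 52.7076 → up 63.7762 (V=63.7762), down 43.2202 (V=43.2202). Price 52.7076; hedge Δ=1.0000, bond B=0.0000.
  t=1,j=0: stock 29.5200 → up 35.7192 (V=30.4023), down 24.2064 (V=0.0000). Price 21.3857; hedge Δ=2.6407, bond B=-56.5687.
  t=1,j=1: stock 43.5600 → up 52.7076 (V=52.7076), down 35.7192 (V=30.4023). Price 42.5948; hedge Δ=1.3130, bond B=-14.5984.
  t=0,j=0: stock 36.0000 → up 43.5600 (V=42.5948), down 29.5200 (V=21.3857). Price 33.8445; hedge Δ=1.5106, bond B=-20.5378.
Check: Δ(0,0)·S0 + B(0,0) = 33.8445 = V0.

(0,0): Delta=1.5106 Bond=-20.5378
(1,0): Delta=2.6407 Bond=-56.5687
(1,1): Delta=1.3130 Bond=-14.5984
(2,0): Delta=0.0000 Bond=0.0000
(2,1): Delta=3.1026 Bond=-80.4189
(2,2): Delta=1.0000 Bond=0.0000
V0=33.8445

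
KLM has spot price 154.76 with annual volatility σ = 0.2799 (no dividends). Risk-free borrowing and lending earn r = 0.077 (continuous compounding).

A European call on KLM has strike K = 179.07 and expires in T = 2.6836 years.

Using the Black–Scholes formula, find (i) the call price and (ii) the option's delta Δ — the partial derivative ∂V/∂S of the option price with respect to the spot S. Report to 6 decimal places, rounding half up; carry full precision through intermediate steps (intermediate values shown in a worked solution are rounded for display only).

σ√T = 0.2799·√2.6836 = 0.458524
d₁ = (ln(S/K) + (r+σ²/2)T) / (σ√T) = (ln(154.76/179.07) + (0.077+0.2799²/2)·2.6836) / 0.458524 = (-0.145901 + 0.311759) / 0.458524 = 0.361722
d₂ = d₁ − σ√T = 0.361722 − 0.458524 = -0.096802
e^{−rT} = 0.813315
N(d₁) = 0.641220,  N(d₂) = 0.461442
Call price V = S·N(d₁) − K·e^{−rT}·N(d₂) = 99.235201 − 67.204500 = 32.030701
Δ = N(d₁) = 0.641220

price = 32.030701
Δ = 0.641220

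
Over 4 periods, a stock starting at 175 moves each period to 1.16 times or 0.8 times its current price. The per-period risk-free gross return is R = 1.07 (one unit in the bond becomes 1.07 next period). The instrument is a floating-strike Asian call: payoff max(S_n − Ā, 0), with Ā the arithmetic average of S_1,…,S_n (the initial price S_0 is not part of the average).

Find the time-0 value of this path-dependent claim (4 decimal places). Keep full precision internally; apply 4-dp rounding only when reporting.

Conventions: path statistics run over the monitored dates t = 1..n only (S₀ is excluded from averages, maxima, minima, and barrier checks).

Set p* = 0.7500 (from d < R < u); the path-dependent value is the discounted p*-expectation over all price paths.
Enumerate all 2^4 = 16 price paths (U = up ×1.16, D = down ×0.8); each path with k up-moves has probability p*^k·(1−p*)^(4−k).
DDDD: Ā=103.3200, payoff=0.0000, prob=0.003906
UDDD: Ā=149.8140, payoff=0.0000, prob=0.011719
DUDD: Ā=134.0640, payoff=0.0000, prob=0.011719
UUDD: Ā=194.3928, payoff=0.0000, prob=0.035156
DDUD: Ā=121.4640, payoff=0.0000, prob=0.011719
UDUD: Ā=176.1228, payoff=0.0000, prob=0.035156
DUUD: Ā=160.3728, payoff=0.0000, prob=0.035156
UUUD: Ā=232.5406, payoff=0.0000, prob=0.105469
DDDU: Ā=111.3840, payoff=0.0000, prob=0.011719
UDDU: Ā=161.5068, payoff=0.0000, prob=0.035156
DUDU: Ā=145.7568, payoff=4.9504, prob=0.035156
UUDU: Ā=211.3474, payoff=7.1781, prob=0.105469
DDUU: Ā=133.1568, payoff=17.5504, prob=0.035156
UDUU: Ā=193.0774, payoff=25.4481, prob=0.105469
DUUU: Ā=177.3274, payoff=41.1981, prob=0.105469
UUUU: Ā=257.1247, payoff=59.7372, prob=0.316406
Price = Σ prob·payoff / R^4 = 27.478423 / 1.310796 = 20.9632

price = 20.9632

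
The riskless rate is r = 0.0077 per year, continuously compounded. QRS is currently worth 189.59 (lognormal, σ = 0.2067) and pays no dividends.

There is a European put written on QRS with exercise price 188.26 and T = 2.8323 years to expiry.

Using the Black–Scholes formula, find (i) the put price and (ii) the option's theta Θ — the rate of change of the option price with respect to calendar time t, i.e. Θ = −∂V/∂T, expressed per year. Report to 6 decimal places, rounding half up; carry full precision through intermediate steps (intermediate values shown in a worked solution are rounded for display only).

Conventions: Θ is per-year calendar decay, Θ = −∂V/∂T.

σ√T = 0.2067·√2.8323 = 0.347864
d₁ = (ln(S/K) + (r+σ²/2)T) / (σ√T) = (ln(189.59/188.26) + (0.0077+0.2067²/2)·2.8323) / 0.347864 = (0.007040 + 0.082314) / 0.347864 = 0.256863
d₂ = d₁ − σ√T = 0.256863 − 0.347864 = -0.091002
e^{−rT} = 0.978427
N(−d₁) = 0.398642,  N(−d₂) = 0.536254
Put price V = K·e^{−rT}·N(−d₂) − S·N(−d₁) = 98.777385 − 75.578607 = 23.198778
φ(d₁) = (1/√(2π))·e^{−d₁²/2} = 0.385996
Θ = −S·φ(d₁)·σ/(2√T) + r·K·e^{−rT}·N(−d₂) = −4.494065 + 0.760586 = -3.733479

price = 23.198778
Θ = -3.733479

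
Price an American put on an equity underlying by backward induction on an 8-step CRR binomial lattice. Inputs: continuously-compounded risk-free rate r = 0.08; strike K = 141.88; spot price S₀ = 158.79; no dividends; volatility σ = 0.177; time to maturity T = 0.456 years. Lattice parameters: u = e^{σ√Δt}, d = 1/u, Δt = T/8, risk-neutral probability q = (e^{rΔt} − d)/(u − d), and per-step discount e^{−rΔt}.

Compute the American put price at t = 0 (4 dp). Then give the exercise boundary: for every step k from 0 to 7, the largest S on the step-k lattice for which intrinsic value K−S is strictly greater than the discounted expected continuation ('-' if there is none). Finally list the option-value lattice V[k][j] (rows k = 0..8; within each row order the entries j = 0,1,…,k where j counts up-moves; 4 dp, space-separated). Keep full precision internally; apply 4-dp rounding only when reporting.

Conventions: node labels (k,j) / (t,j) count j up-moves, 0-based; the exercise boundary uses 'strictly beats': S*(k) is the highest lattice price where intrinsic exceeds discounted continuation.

Δt=0.05700, u=1.04316, d=0.95862, q=0.54350, disc=e^(-rΔt)=0.99545
k=8 terminal: V=max(K-S,0) → 28.6391 18.6523 7.7848 0.0000 0.0000 0.0000 0.0000 0.0000 0.0000
k=7: j=0 S=118.1288 intr=23.7512 cont=23.1057 V=23.7512[EX]; j=1 S=128.5466 intr=13.3334 cont=12.6879 V=13.3334[EX]; j=2 S=139.8832 intr=1.9968 cont=3.5376 V=3.5376[hold]; j=3 S=152.2196 intr=0.0000 cont=0.0000 V=0.0000[hold]; j=4 S=165.6440 intr=0.0000 cont=0.0000 V=0.0000[hold]; j=5 S=180.2522 intr=0.0000 cont=0.0000 V=0.0000[hold]; j=6 S=196.1488 intr=0.0000 cont=0.0000 V=0.0000[hold]; j=7 S=213.4473 intr=0.0000 cont=0.0000 V=0.0000[hold]  S*(7)=128.5466
k=6: j=0 S=123.2277 intr=18.6523 cont=18.0068 V=18.6523[EX]; j=1 S=134.0952 intr=7.7848 cont=7.9730 V=7.9730[hold]; j=2 S=145.9211 intr=0.0000 cont=1.6076 V=1.6076[hold]; j=3 S=158.7900 intr=0.0000 cont=0.0000 V=0.0000[hold]; j=4 S=172.7938 intr=0.0000 cont=0.0000 V=0.0000[hold]; j=5 S=188.0326 intr=0.0000 cont=0.0000 V=0.0000[hold]; j=6 S=204.6153 intr=0.0000 cont=0.0000 V=0.0000[hold]  S*(6)=123.2277
k=5: j=0 S=128.5466 intr=13.3334 cont=12.7897 V=13.3334[EX]; j=1 S=139.8832 intr=1.9968 cont=4.4929 V=4.4929[hold]; j=2 S=152.2196 intr=0.0000 cont=0.7305 V=0.7305[hold]; j=3 S=165.6440 intr=0.0000 cont=0.0000 V=0.0000[hold]; j=4 S=180.2522 intr=0.0000 cont=0.0000 V=0.0000[hold]; j=5 S=196.1488 intr=0.0000 cont=0.0000 V=0.0000[hold]  S*(5)=128.5466
k=4: j=0 S=134.0952 intr=7.7848 cont=8.4898 V=8.4898[hold]; j=1 S=145.9211 intr=0.0000 cont=2.4369 V=2.4369[hold]; j=2 S=158.7900 intr=0.0000 cont=0.3320 V=0.3320[hold]; j=3 S=172.7938 intr=0.0000 cont=0.0000 V=0.0000[hold]; j=4 S=188.0326 intr=0.0000 cont=0.0000 V=0.0000[hold]  S*(4)=-
k=3: j=0 S=139.8832 intr=1.9968 cont=5.1764 V=5.1764[hold]; j=1 S=152.2196 intr=0.0000 cont=1.2870 V=1.2870[hold]; j=2 S=165.6440 intr=0.0000 cont=0.1509 V=0.1509[hold]; j=3 S=180.2522 intr=0.0000 cont=0.0000 V=0.0000[hold]  S*(3)=-
k=2: j=0 S=145.9211 intr=0.0000 cont=3.0486 V=3.0486[hold]; j=1 S=158.7900 intr=0.0000 cont=0.6665 V=0.6665[hold]; j=2 S=172.7938 intr=0.0000 cont=0.0686 V=0.0686[hold]  S*(2)=-
k=1: j=0 S=152.2196 intr=0.0000 cont=1.7459 V=1.7459[hold]; j=1 S=165.6440 intr=0.0000 cont=0.3399 V=0.3399[hold]  S*(1)=-
k=0: j=0 S=158.7900 intr=0.0000 cont=0.9773 V=0.9773[hold]  S*(0)=-

price = 0.9773
boundary = - - - - - 128.5466 123.2277 128.5466
tree:
0.9773
1.7459 0.3399
3.0486 0.6665 0.0686
5.1764 1.2870 0.1509 0.0000
8.4898 2.4369 0.3320 0.0000 0.0000
13.3334 4.4929 0.7305 0.0000 0.0000 0.0000
18.6523 7.9730 1.6076 0.0000 0.0000 0.0000 0.0000
23.7512 13.3334 3.5376 0.0000 0.0000 0.0000 0.0000 0.0000
28.6391 18.6523 7.7848 0.0000 0.0000 0.0000 0.0000 0.0000 0.0000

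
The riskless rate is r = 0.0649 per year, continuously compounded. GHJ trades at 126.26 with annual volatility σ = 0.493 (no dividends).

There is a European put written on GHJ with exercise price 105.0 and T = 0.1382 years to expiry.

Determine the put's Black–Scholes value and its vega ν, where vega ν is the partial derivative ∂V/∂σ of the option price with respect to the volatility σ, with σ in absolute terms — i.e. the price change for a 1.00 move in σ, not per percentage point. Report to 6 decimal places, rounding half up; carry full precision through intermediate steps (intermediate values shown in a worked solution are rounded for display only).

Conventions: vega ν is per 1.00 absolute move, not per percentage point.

price = 1.570278
ν = 9.703653

σ√T = 0.493·√0.1382 = 0.183274
d₁ = (ln(S/K) + (r+σ²/2)T) / (σ√T) = (ln(126.26/105.0) + (0.0649+0.493²/2)·0.1382) / 0.183274 = (0.184383 + 0.025764) / 0.183274 = 1.146626
d₂ = d₁ − σ√T = 1.146626 − 0.183274 = 0.963352
e^{−rT} = 0.991071
N(−d₁) = 0.125768,  N(−d₂) = 0.167685
Put price V = K·e^{−rT}·N(−d₂) − S·N(−d₁) = 17.449757 − 15.879480 = 1.570278
φ(d₁) = (1/√(2π))·e^{−d₁²/2} = 0.206736
ν = S·φ(d₁)·√T = 9.703653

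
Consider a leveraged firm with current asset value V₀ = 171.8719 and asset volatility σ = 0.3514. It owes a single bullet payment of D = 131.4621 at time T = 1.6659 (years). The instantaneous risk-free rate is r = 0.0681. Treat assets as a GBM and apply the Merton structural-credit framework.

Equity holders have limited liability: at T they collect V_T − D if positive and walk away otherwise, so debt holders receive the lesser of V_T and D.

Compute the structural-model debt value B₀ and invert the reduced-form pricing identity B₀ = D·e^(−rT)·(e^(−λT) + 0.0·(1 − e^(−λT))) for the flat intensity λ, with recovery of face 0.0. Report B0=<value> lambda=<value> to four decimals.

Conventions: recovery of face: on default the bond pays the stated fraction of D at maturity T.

With assets at 171.8719 and a single debt payment of 131.4621 at 1.6659 years:
d₁ = [ln(V₀/D) + (r + σ²/2)T] / (σ√T)
   = [ln(171.8719/131.4621) + (0.0681 + 0.5·0.3514²)·1.6659] / (0.3514·√1.6659)
   = [0.268031 + 0.216302] / 0.453551 = 1.067868
d₂ = d₁ − σ√T = 1.067868 − 0.453551 = 0.614317
N(d₁) = 0.857210,  N(d₂) = 0.730497,  e^(−rT) = 0.892751
E₀ = V₀·N(d₁) − D·e^(−rT)·N(d₂)
   = 171.8719·0.857210 − 131.4621·0.892751·0.730497 = 61.597059
B₀ = V₀ − E₀ = 171.8719 − 61.597059 = 110.274841
e^(−λT) = (B₀·e^(rT)/D − 0)/(1 − 0) = (110.2748·1.120133/131.4621 − 0)/1 = 0.93960531
λ = −ln(0.93960531)/1.6659 = 0.037394

B0=110.2748 lambda=0.0374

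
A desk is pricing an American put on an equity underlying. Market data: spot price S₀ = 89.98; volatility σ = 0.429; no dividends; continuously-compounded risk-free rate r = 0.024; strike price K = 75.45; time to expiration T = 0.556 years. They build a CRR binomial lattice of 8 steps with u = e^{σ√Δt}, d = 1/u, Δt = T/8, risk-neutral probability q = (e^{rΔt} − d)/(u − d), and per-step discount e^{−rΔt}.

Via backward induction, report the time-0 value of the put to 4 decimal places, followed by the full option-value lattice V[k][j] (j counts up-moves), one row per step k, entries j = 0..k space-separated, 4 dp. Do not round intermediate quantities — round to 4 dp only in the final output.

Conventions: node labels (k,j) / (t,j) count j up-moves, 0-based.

price = 4.6006
tree:
4.6006
6.8176 2.2065
9.8566 3.5375 0.7671
13.8362 5.5645 1.3462 0.1401
18.7451 8.5475 2.3409 0.2695 0.0000
24.3337 12.7349 4.0250 0.5182 0.0000 0.0000
29.7998 18.2130 6.8237 0.9965 0.0000 0.0000 0.0000
34.6814 24.3337 11.3594 1.9163 0.0000 0.0000 0.0000 0.0000
39.0411 29.7998 18.2130 3.6852 0.0000 0.0000 0.0000 0.0000 0.0000

Δt=0.06950  u=1.11974  d=0.89306  q=0.47912  discount=0.99833
step 8 (expiry): payoffs max(K−S,0) = 39.0411 29.7998 18.2130 3.6852 0.0000 0.0000 0.0000 0.0000 0.0000
k=7: (k=7,j=0): S=40.7686, K−S=34.6814, hold=34.5557 ⇒ V=34.6814 exercise | (k=7,j=1): S=51.1163, K−S=24.3337, hold=24.2079 ⇒ V=24.3337 exercise | (k=7,j=2): S=64.0906, K−S=11.3594, hold=11.2337 ⇒ V=11.3594 exercise | (k=7,j=3): S=80.3579, K−S=0.0000, hold=1.9163 ⇒ V=1.9163 continue | (k=7,j=4): S=100.7542, K−S=0.0000, hold=0.0000 ⇒ V=0.0000 continue | (k=7,j=5): S=126.3274, K−S=0.0000, hold=0.0000 ⇒ V=0.0000 continue | (k=7,j=6): S=158.3916, K−S=0.0000, hold=0.0000 ⇒ V=0.0000 continue | (k=7,j=7): S=198.5943, K−S=0.0000, hold=0.0000 ⇒ V=0.0000 continue
k=6: (k=6,j=0): S=45.6502, K−S=29.7998, hold=29.6741 ⇒ V=29.7998 exercise | (k=6,j=1): S=57.2370, K−S=18.2130, hold=18.0872 ⇒ V=18.2130 exercise | (k=6,j=2): S=71.7648, K−S=3.6852, hold=6.8237 ⇒ V=6.8237 continue | (k=6,j=3): S=89.9800, K−S=0.0000, hold=0.9965 ⇒ V=0.9965 continue | (k=6,j=4): S=112.8185, K−S=0.0000, hold=0.0000 ⇒ V=0.0000 continue | (k=6,j=5): S=141.4539, K−S=0.0000, hold=0.0000 ⇒ V=0.0000 continue | (k=6,j=6): S=177.3575, K−S=0.0000, hold=0.0000 ⇒ V=0.0000 continue
k=5: (k=5,j=0): S=51.1163, K−S=24.3337, hold=24.2079 ⇒ V=24.3337 exercise | (k=5,j=1): S=64.0906, K−S=11.3594, hold=12.7349 ⇒ V=12.7349 continue | (k=5,j=2): S=80.3579, K−S=0.0000, hold=4.0250 ⇒ V=4.0250 continue | (k=5,j=3): S=100.7542, K−S=0.0000, hold=0.5182 ⇒ V=0.5182 continue | (k=5,j=4): S=126.3274, K−S=0.0000, hold=0.0000 ⇒ V=0.0000 continue | (k=5,j=5): S=158.3916, K−S=0.0000, hold=0.0000 ⇒ V=0.0000 continue
k=4: (k=4,j=0): S=57.2370, K−S=18.2130, hold=18.7451 ⇒ V=18.7451 continue | (k=4,j=1): S=71.7648, K−S=3.6852, hold=8.5475 ⇒ V=8.5475 continue | (k=4,j=2): S=89.9800, K−S=0.0000, hold=2.3409 ⇒ V=2.3409 continue | (k=4,j=3): S=112.8185, K−S=0.0000, hold=0.2695 ⇒ V=0.2695 continue | (k=4,j=4): S=141.4539, K−S=0.0000, hold=0.0000 ⇒ V=0.0000 continue
k=3: (k=3,j=0): S=64.0906, K−S=11.3594, hold=13.8362 ⇒ V=13.8362 continue | (k=3,j=1): S=80.3579, K−S=0.0000, hold=5.5645 ⇒ V=5.5645 continue | (k=3,j=2): S=100.7542, K−S=0.0000, hold=1.3462 ⇒ V=1.3462 continue | (k=3,j=3): S=126.3274, K−S=0.0000, hold=0.1401 ⇒ V=0.1401 continue
k=2: (k=2,j=0): S=71.7648, K−S=3.6852, hold=9.8566 ⇒ V=9.8566 continue | (k=2,j=1): S=89.9800, K−S=0.0000, hold=3.5375 ⇒ V=3.5375 continue | (k=2,j=2): S=112.8185, K−S=0.0000, hold=0.7671 ⇒ V=0.7671 continue
k=1: (k=1,j=0): S=80.3579, K−S=0.0000, hold=6.8176 ⇒ V=6.8176 continue | (k=1,j=1): S=100.7542, K−S=0.0000, hold=2.2065 ⇒ V=2.2065 continue
k=0: (k=0,j=0): S=89.9800, K−S=0.0000, hold=4.6006 ⇒ V=4.6006 continue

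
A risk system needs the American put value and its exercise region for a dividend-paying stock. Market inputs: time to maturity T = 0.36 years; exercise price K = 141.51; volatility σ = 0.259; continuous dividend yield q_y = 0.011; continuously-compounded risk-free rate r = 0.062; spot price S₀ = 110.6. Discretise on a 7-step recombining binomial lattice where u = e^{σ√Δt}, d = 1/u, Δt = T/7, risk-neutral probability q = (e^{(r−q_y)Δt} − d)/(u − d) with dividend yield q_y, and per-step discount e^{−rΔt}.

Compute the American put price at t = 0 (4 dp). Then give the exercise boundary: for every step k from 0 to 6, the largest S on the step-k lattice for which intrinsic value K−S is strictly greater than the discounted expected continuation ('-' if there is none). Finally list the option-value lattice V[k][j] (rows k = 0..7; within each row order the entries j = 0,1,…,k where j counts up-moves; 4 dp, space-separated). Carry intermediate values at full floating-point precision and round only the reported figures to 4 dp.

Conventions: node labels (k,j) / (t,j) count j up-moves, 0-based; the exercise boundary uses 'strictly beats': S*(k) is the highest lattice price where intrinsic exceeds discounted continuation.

Δt=0.05143  u=1.06049  d=0.94296  q=0.50766  discount=0.99682
step 7 (expiry): payoffs max(K−S,0) = 68.1946 59.0559 48.7781 37.2191 24.2193 9.5990 0.0000 0.0000
step 6: (k=6,j=0): S=77.7506, K−S=63.7594, hold=63.3529 ⇒ V=63.7594 exercise | (k=6,j=1): S=87.4421, K−S=54.0679, hold=53.6668 ⇒ V=54.0679 exercise | (k=6,j=2): S=98.3418, K−S=43.1682, hold=42.7734 ⇒ V=43.1682 exercise | (k=6,j=3): S=110.6000, K−S=30.9100, hold=30.5221 ⇒ V=30.9100 exercise | (k=6,j=4): S=124.3862, K−S=17.1238, hold=16.7436 ⇒ V=17.1238 exercise | (k=6,j=5): S=139.8909, K−S=1.6191, hold=4.7109 ⇒ V=4.7109 continue | (k=6,j=6): S=157.3282, K−S=0.0000, hold=0.0000 ⇒ V=0.0000 continue  boundary S*=124.3862
step 5: (k=5,j=0): S=82.4541, K−S=59.0559, hold=58.6520 ⇒ V=59.0559 exercise | (k=5,j=1): S=92.7319, K−S=48.7781, hold=48.3800 ⇒ V=48.7781 exercise | (k=5,j=2): S=104.2909, K−S=37.2191, hold=36.8276 ⇒ V=37.2191 exercise | (k=5,j=3): S=117.2907, K−S=24.2193, hold=23.8351 ⇒ V=24.2193 exercise | (k=5,j=4): S=131.9110, K−S=9.5990, hold=10.7878 ⇒ V=10.7878 continue | (k=5,j=5): S=148.3536, K−S=0.0000, hold=2.3120 ⇒ V=2.3120 continue  boundary S*=117.2907
step 4: (k=4,j=0): S=87.4421, K−S=54.0679, hold=53.6668 ⇒ V=54.0679 exercise | (k=4,j=1): S=98.3418, K−S=43.1682, hold=42.7734 ⇒ V=43.1682 exercise | (k=4,j=2): S=110.6000, K−S=30.9100, hold=30.5221 ⇒ V=30.9100 exercise | (k=4,j=3): S=124.3862, K−S=17.1238, hold=17.3452 ⇒ V=17.3452 continue | (k=4,j=4): S=139.8909, K−S=1.6191, hold=6.4643 ⇒ V=6.4643 continue  boundary S*=110.6000
step 3: (k=3,j=0): S=92.7319, K−S=48.7781, hold=48.3800 ⇒ V=48.7781 exercise | (k=3,j=1): S=104.2909, K−S=37.2191, hold=36.8276 ⇒ V=37.2191 exercise | (k=3,j=2): S=117.2907, K−S=24.2193, hold=23.9471 ⇒ V=24.2193 exercise | (k=3,j=3): S=131.9110, K−S=9.5990, hold=11.7837 ⇒ V=11.7837 continue  boundary S*=117.2907
step 2: (k=2,j=0): S=98.3418, K−S=43.1682, hold=42.7734 ⇒ V=43.1682 exercise | (k=2,j=1): S=110.6000, K−S=30.9100, hold=30.5221 ⇒ V=30.9100 exercise | (k=2,j=2): S=124.3862, K−S=17.1238, hold=17.8492 ⇒ V=17.8492 continue  boundary S*=110.6000
step 1: (k=1,j=0): S=104.2909, K−S=37.2191, hold=36.8276 ⇒ V=37.2191 exercise | (k=1,j=1): S=117.2907, K−S=24.2193, hold=24.2022 ⇒ V=24.2193 exercise  boundary S*=117.2907
step 0: (k=0,j=0): S=110.6000, K−S=30.9100, hold=30.5221 ⇒ V=30.9100 exercise  boundary S*=110.6000

price = 30.9100
boundary = 110.6000 117.2907 110.6000 117.2907 110.6000 117.2907 124.3862
tree:
30.9100
37.2191 24.2193
43.1682 30.9100 17.8492
48.7781 37.2191 24.2193 11.7837
54.0679 43.1682 30.9100 17.3452 6.4643
59.0559 48.7781 37.2191 24.2193 10.7878 2.3120
63.7594 54.0679 43.1682 30.9100 17.1238 4.7109 0.0000
68.1946 59.0559 48.7781 37.2191 24.2193 9.5990 0.0000 0.0000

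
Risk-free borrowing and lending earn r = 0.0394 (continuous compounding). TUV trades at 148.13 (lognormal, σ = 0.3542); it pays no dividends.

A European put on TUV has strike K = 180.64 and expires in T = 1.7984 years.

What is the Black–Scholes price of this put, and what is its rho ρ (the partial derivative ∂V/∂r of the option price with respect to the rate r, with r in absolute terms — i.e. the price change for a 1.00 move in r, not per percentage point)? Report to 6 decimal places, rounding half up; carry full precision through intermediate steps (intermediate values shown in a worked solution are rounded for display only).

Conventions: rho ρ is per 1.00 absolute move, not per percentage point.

σ√T = 0.3542·√1.7984 = 0.474998
d₁ = (ln(S/K) + (r+σ²/2)T) / (σ√T) = (ln(148.13/180.64) + (0.0394+0.3542²/2)·1.7984) / 0.474998 = (-0.198416 + 0.183668) / 0.474998 = -0.031047
d₂ = d₁ − σ√T = -0.031047 − 0.474998 = -0.506045
e^{−rT} = 0.931595
N(−d₁) = 0.512384,  N(−d₂) = 0.693588
Put price V = K·e^{−rT}·N(−d₂) − S·N(−d₁) = 116.719228 − 75.899451 = 40.819777
ρ = −K·T·e^{−rT}·N(−d₂) = -209.907860

price = 40.819777
ρ = -209.907860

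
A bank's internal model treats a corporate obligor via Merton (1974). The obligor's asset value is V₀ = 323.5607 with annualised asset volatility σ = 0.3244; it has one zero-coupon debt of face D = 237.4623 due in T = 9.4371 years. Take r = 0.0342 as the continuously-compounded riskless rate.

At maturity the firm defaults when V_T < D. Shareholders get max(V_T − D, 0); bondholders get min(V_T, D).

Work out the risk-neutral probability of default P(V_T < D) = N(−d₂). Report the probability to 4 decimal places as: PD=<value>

PD=0.4459

Apply the equity-as-call identities (strike 237.4623, horizon 9.4371 years):
d₁ = [ln(V₀/D) + (r + σ²/2)T] / (σ√T)
   = [ln(323.5607/237.4623) + (0.0342 + 0.5·0.3244²)·9.4371] / (0.3244·√9.4371)
   = [0.309378 + 0.819307] / 0.996552 = 1.132590
d₂ = d₁ − σ√T = 1.132590 − 0.996552 = 0.136037
risk-neutral PD = N(−d₂) = N(-0.136037) = 0.445896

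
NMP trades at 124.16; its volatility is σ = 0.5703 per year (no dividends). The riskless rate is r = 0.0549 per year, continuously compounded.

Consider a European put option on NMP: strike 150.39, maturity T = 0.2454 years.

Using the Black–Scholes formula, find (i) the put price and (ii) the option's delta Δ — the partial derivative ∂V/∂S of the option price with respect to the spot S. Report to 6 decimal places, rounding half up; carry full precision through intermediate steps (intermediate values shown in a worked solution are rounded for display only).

σ√T = 0.5703·√0.2454 = 0.282514
d₁ = (ln(S/K) + (r+σ²/2)T) / (σ√T) = (ln(124.16/150.39) + (0.0549+0.5703²/2)·0.2454) / 0.282514 = (-0.191661 + 0.053380) / 0.282514 = -0.489466
d₂ = d₁ − σ√T = -0.489466 − 0.282514 = -0.771980
e^{−rT} = 0.986618
N(−d₁) = 0.687744,  N(−d₂) = 0.779937
Put price V = K·e^{−rT}·N(−d₂) − S·N(−d₁) = 115.725071 − 85.390304 = 30.334767
Δ = −N(−d₁) = -0.687744

price = 30.334767
Δ = -0.687744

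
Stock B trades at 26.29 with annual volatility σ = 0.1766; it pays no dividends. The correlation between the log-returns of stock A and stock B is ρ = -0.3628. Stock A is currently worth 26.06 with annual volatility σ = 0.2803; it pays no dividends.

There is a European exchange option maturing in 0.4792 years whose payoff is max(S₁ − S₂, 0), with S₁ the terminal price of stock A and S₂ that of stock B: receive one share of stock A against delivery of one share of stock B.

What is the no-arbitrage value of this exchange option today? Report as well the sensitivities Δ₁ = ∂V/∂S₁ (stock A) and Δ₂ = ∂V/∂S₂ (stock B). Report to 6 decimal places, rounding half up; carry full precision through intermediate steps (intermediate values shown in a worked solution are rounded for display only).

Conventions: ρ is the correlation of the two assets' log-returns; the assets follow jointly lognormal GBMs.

exchange price = 2.637469
Δ1 = 0.539370
Δ2 = -0.434329

σ_eff = √(σ₁² + σ₂² − 2ρσ₁σ₂) = √(0.2803² + 0.1766² − 2·-0.3628·0.2803·0.1766) = 0.381672
d₁ = (ln(S₁/S₂) + (q₂ − q₁ + σ_eff²/2)T) / (σ_eff√T) = (ln(26.06/26.29) + (0.0 − 0.0 + 0.072837)·0.4792) / 0.264210 = 0.098847
d₂ = d₁ − σ_eff√T = 0.098847 − 0.264210 = -0.165363
N(d₁) = 0.539370,  N(d₂) = 0.434329
V = S₁·e^{−q₁T}·N(d₁) − S₂·e^{−q₂T}·N(d₂) = 14.055985 − 11.418515 = 2.637469
Key observation: the rate r is irrelevant here: denominating values in stock B turns the exchange into a ratio option on S₁/S₂, and discounting at r drops out.
Δ₁ = e^{−q₁T}·N(d₁) = 0.539370;  Δ₂ = −e^{−q₂T}·N(d₂) = -0.434329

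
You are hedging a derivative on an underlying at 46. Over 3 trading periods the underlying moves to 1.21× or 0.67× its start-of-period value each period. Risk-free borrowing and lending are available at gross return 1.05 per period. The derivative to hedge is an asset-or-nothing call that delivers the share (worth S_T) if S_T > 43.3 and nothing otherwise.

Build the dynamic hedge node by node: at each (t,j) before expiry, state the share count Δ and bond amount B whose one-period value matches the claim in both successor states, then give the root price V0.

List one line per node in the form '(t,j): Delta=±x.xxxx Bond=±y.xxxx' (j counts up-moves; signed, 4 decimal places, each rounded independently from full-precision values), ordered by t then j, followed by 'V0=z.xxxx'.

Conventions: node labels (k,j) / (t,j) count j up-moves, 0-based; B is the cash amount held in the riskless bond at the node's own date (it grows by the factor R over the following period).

(0,0): Delta=1.3447 Bond=-20.1680
(1,0): Delta=1.8171 Bond=-35.7352
(1,1): Delta=1.2346 Bond=-15.0464
(2,0): Delta=0.0000 Bond=0.0000
(2,1): Delta=2.2407 Bond=-53.3206
(2,2): Delta=1.0000 Bond=0.0000
V0=41.6889

Under the risk-neutral measure, an up-move has probability p* = (R−d)/(u−d) = 0.7037 and values discount at R = 1.05.
Terminal payoffs: V(3,0)=0.0000, V(3,1)=0.0000, V(3,2)=45.1236, V(3,3)=81.4918
Node (2,0) S=20.6494: V=(p*·0.0000+(1−p*)·0.0000)/1.05=0.0000; Δ=(0.0000−0.0000)/(24.9858−13.8351)=0.0000; B=V−Δ·S=0.0000
Node (2,1) S=37.2922: V=(p*·45.1236+(1−p*)·0.0000)/1.05=30.2415; Δ=(45.1236−0.0000)/(45.1236−24.9858)=2.2407; B=V−Δ·S=-53.3206
Node (2,2) S=67.3486: V=(p*·81.4918+(1−p*)·45.1236)/1.05=67.3486; Δ=(81.4918−45.1236)/(81.4918−45.1236)=1.0000; B=V−Δ·S=0.0000
Node (1,0) S=30.8200: V=(p*·30.2415+(1−p*)·0.0000)/1.05=20.2677; Δ=(30.2415−0.0000)/(37.2922−20.6494)=1.8171; B=V−Δ·S=-35.7352
Node (1,1) S=55.6600: V=(p*·67.3486+(1−p*)·30.2415)/1.05=53.6704; Δ=(67.3486−30.2415)/(67.3486−37.2922)=1.2346; B=V−Δ·S=-15.0464
Node (0,0) S=46.0000: V=(p*·53.6704+(1−p*)·20.2677)/1.05=41.6889; Δ=(53.6704−20.2677)/(55.6600−30.8200)=1.3447; B=V−Δ·S=-20.1680
Verification: the root portfolio costs Δ(0,0)·S0 + B(0,0) = 41.6889, matching V0.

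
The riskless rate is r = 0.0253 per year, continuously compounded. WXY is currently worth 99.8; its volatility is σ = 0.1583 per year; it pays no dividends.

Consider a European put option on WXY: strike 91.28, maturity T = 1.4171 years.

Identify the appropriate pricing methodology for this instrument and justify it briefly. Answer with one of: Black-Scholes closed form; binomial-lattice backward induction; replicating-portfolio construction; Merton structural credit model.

framework: Black-Scholes closed form

Key observation: everything needed for the exact continuous-time valuation of the European put on WXY (strike 91.28) is given, and no feature rules the closed form out.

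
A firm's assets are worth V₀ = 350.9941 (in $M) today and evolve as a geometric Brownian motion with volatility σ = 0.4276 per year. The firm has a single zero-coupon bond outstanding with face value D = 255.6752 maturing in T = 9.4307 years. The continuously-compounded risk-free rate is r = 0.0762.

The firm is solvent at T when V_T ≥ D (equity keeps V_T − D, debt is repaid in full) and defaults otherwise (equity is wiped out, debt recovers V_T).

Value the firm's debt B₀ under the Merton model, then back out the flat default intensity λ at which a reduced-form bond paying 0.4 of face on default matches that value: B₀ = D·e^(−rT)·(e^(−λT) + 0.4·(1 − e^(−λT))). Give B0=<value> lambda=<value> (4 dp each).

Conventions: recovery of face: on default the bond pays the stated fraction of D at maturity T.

Work the structural quantities from V₀ = 350.9941 against face 255.6752:
d₁ = [ln(V₀/D) + (r + σ²/2)T] / (σ√T)
   = [ln(350.9941/255.6752) + (0.0762 + 0.5·0.4276²)·9.4307] / (0.4276·√9.4307)
   = [0.316862 + 1.580782] / 1.313136 = 1.445124
d₂ = d₁ − σ√T = 1.445124 − 1.313136 = 0.131988
N(d₁) = 0.925788,  N(d₂) = 0.552503,  e^(−rT) = 0.487425
E₀ = V₀·N(d₁) − D·e^(−rT)·N(d₂)
   = 350.9941·0.925788 − 255.6752·0.487425·0.552503 = 256.092008
B₀ = V₀ − E₀ = 350.9941 − 256.092008 = 94.902092
e^(−λT) = (B₀·e^(rT)/D − 0.4)/(1 − 0.4) = (94.9021·2.051599/255.6752 − 0.4)/0.6 = 0.60252842
λ = −ln(0.60252842)/9.4307 = 0.053720

B0=94.9021 lambda=0.0537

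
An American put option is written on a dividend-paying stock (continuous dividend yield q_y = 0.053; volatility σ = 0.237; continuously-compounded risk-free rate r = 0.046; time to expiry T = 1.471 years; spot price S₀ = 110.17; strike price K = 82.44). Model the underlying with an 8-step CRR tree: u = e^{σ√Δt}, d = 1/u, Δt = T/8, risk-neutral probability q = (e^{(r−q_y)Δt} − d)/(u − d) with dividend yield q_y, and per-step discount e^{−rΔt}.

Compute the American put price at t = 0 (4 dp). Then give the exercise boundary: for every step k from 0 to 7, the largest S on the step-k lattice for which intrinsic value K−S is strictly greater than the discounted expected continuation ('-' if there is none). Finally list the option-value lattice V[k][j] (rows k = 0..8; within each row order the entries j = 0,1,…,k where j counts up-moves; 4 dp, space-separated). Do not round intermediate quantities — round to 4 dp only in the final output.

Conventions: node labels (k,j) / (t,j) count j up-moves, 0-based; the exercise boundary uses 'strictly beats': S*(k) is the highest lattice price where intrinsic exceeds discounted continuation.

Δt=0.18388, u=1.10697, d=0.90337, q=0.46830, disc=e^(-rΔt)=0.99158
k=8 terminal: V=max(K-S,0) → 33.5776 22.5648 9.0699 0.0000 0.0000 0.0000 0.0000 0.0000 0.0000
k=7: j=0 S=54.0892 intr=28.3508 cont=28.1810 V=28.3508[EX]; j=1 S=66.2800 intr=16.1600 cont=16.1084 V=16.1600[EX]; j=2 S=81.2185 intr=1.2215 cont=4.7819 V=4.7819[hold]; j=3 S=99.5239 intr=0.0000 cont=0.0000 V=0.0000[hold]; j=4 S=121.9550 intr=0.0000 cont=0.0000 V=0.0000[hold]; j=5 S=149.4417 intr=0.0000 cont=0.0000 V=0.0000[hold]; j=6 S=183.1234 intr=0.0000 cont=0.0000 V=0.0000[hold]; j=7 S=224.3965 intr=0.0000 cont=0.0000 V=0.0000[hold]  S*(7)=66.2800
k=6: j=0 S=59.8752 intr=22.5648 cont=22.4511 V=22.5648[EX]; j=1 S=73.3701 intr=9.0699 cont=10.7404 V=10.7404[hold]; j=2 S=89.9065 intr=0.0000 cont=2.5211 V=2.5211[hold]; j=3 S=110.1700 intr=0.0000 cont=0.0000 V=0.0000[hold]; j=4 S=135.0006 intr=0.0000 cont=0.0000 V=0.0000[hold]; j=5 S=165.4275 intr=0.0000 cont=0.0000 V=0.0000[hold]; j=6 S=202.7122 intr=0.0000 cont=0.0000 V=0.0000[hold]  S*(6)=59.8752
k=5: j=0 S=66.2800 intr=16.1600 cont=16.8841 V=16.8841[hold]; j=1 S=81.2185 intr=1.2215 cont=6.8333 V=6.8333[hold]; j=2 S=99.5239 intr=0.0000 cont=1.3292 V=1.3292[hold]; j=3 S=121.9550 intr=0.0000 cont=0.0000 V=0.0000[hold]; j=4 S=149.4417 intr=0.0000 cont=0.0000 V=0.0000[hold]; j=5 S=183.1234 intr=0.0000 cont=0.0000 V=0.0000[hold]  S*(5)=-
k=4: j=0 S=73.3701 intr=9.0699 cont=12.0748 V=12.0748[hold]; j=1 S=89.9065 intr=0.0000 cont=4.2199 V=4.2199[hold]; j=2 S=110.1700 intr=0.0000 cont=0.7008 V=0.7008[hold]; j=3 S=135.0006 intr=0.0000 cont=0.0000 V=0.0000[hold]; j=4 S=165.4275 intr=0.0000 cont=0.0000 V=0.0000[hold]  S*(4)=-
k=3: j=0 S=81.2185 intr=1.2215 cont=8.3256 V=8.3256[hold]; j=1 S=99.5239 intr=0.0000 cont=2.5502 V=2.5502[hold]; j=2 S=121.9550 intr=0.0000 cont=0.3695 V=0.3695[hold]; j=3 S=149.4417 intr=0.0000 cont=0.0000 V=0.0000[hold]  S*(3)=-
k=2: j=0 S=89.9065 intr=0.0000 cont=5.5737 V=5.5737[hold]; j=1 S=110.1700 intr=0.0000 cont=1.5161 V=1.5161[hold]; j=2 S=135.0006 intr=0.0000 cont=0.1948 V=0.1948[hold]  S*(2)=-
k=1: j=0 S=99.5239 intr=0.0000 cont=3.6426 V=3.6426[hold]; j=1 S=121.9550 intr=0.0000 cont=0.8898 V=0.8898[hold]  S*(1)=-
k=0: j=0 S=110.1700 intr=0.0000 cont=2.3336 V=2.3336[hold]  S*(0)=-

price = 2.3336
boundary = - - - - - - 59.8752 66.2800
tree:
2.3336
3.6426 0.8898
5.5737 1.5161 0.1948
8.3256 2.5502 0.3695 0.0000
12.0748 4.2199 0.7008 0.0000 0.0000
16.8841 6.8333 1.3292 0.0000 0.0000 0.0000
22.5648 10.7404 2.5211 0.0000 0.0000 0.0000 0.0000
28.3508 16.1600 4.7819 0.0000 0.0000 0.0000 0.0000 0.0000
33.5776 22.5648 9.0699 0.0000 0.0000 0.0000 0.0000 0.0000 0.0000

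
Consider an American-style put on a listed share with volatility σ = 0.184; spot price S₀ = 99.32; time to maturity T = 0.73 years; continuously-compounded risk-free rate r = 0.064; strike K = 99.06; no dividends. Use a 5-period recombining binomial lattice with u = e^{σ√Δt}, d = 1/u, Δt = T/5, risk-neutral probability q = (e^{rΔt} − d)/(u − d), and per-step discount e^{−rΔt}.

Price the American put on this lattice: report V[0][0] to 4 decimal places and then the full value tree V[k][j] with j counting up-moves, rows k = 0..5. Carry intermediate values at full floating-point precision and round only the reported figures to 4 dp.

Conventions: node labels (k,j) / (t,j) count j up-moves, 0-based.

price = 4.6404
tree:
4.6404
7.8547 2.0808
12.7682 3.9548 0.5777
18.6267 7.2785 1.2934 0.0000
24.0875 12.7682 2.8957 0.0000 0.0000
29.1775 18.6267 6.4830 0.0000 0.0000 0.0000

Δt=0.14600  u=1.07284  d=0.93211  q=0.54914  discount=0.99070
step 5 (expiry): payoffs max(K−S,0) = 29.1775 18.6267 6.4830 0.0000 0.0000 0.0000
k=4: (k=4,j=0): S=74.9725, K−S=24.0875, hold=23.1662 ⇒ V=24.0875 exercise | (k=4,j=1): S=86.2918, K−S=12.7682, hold=11.8469 ⇒ V=12.7682 exercise | (k=4,j=2): S=99.3200, K−S=0.0000, hold=2.8957 ⇒ V=2.8957 continue | (k=4,j=3): S=114.3152, K−S=0.0000, hold=0.0000 ⇒ V=0.0000 continue | (k=4,j=4): S=131.5744, K−S=0.0000, hold=0.0000 ⇒ V=0.0000 continue
k=3: (k=3,j=0): S=80.4333, K−S=18.6267, hold=17.7054 ⇒ V=18.6267 exercise | (k=3,j=1): S=92.5770, K−S=6.4830, hold=7.2785 ⇒ V=7.2785 continue | (k=3,j=2): S=106.5541, K−S=0.0000, hold=1.2934 ⇒ V=1.2934 continue | (k=3,j=3): S=122.6415, K−S=0.0000, hold=0.0000 ⇒ V=0.0000 continue
k=2: (k=2,j=0): S=86.2918, K−S=12.7682, hold=12.2797 ⇒ V=12.7682 exercise | (k=2,j=1): S=99.3200, K−S=0.0000, hold=3.9548 ⇒ V=3.9548 continue | (k=2,j=2): S=114.3152, K−S=0.0000, hold=0.5777 ⇒ V=0.5777 continue
k=1: (k=1,j=0): S=92.5770, K−S=6.4830, hold=7.8547 ⇒ V=7.8547 continue | (k=1,j=1): S=106.5541, K−S=0.0000, hold=2.0808 ⇒ V=2.0808 continue
k=0: (k=0,j=0): S=99.3200, K−S=0.0000, hold=4.6404 ⇒ V=4.6404 continue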